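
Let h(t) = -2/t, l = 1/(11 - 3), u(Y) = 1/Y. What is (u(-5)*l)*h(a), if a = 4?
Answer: 1/80 ≈ 0.012500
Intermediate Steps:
l = 1/8 ≈ 0.12500
(u(-5)*l)*h(a) = ((1/8)/(-5))*(-2/4) = (-1/5*1/8)*(-2*1/4) = -1/40*(-1/2) = 1/80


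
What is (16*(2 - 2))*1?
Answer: 0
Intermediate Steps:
(16*(2 - 2))*1 = (16*0)*1 = 0*1 = 0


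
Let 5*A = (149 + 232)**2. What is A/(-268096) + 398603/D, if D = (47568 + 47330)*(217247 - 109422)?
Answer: -148480773657341/1371629651988800 ≈ -0.10825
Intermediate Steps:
D = 10232376850 (D = 94898*107825 = 10232376850)
A = 145161/5 (A = (149 + 232)**2/5 = (1/5)*381**2 = (1/5)*145161 = 145161/5 ≈ 29032.)
A/(-268096) + 398603/D = (145161/5)/(-268096) + 398603/10232376850 = (145161/5)*(-1/268096) + 398603*(1/10232376850) = -145161/1340480 + 398603/10232376850 = -148480773657341/1371629651988800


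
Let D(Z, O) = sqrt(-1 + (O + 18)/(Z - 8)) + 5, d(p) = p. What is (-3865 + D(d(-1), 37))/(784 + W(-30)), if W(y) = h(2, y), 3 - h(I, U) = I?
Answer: -772/157 + 8*I/2355 ≈ -4.9172 + 0.003397*I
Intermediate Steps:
h(I, U) = 3 - I
W(y) = 1 (W(y) = 3 - 1*2 = 3 - 2 = 1)
D(Z, O) = 5 + sqrt(-1 + (18 + O)/(-8 + Z)) (D(Z, O) = sqrt(-1 + (18 + O)/(-8 + Z)) + 5 = 5 + sqrt(-1 + (18 + O)/(-8 + Z)))
(-3865 + D(d(-1), 37))/(784 + W(-30)) = (-3865 + (5 + sqrt((26 + 37 - 1*(-1))/(-8 - 1))))/(784 + 1) = (-3865 + (5 + sqrt((26 + 37 + 1)/(-9))))/785 = (-3865 + (5 + sqrt(-1/9*64)))*(1/785) = (-3865 + (5 + sqrt(-64/9)))*(1/785) = (-3865 + (5 + 8*I/3))*(1/785) = (-3860 + 8*I/3)*(1/785) = -772/157 + 8*I/2355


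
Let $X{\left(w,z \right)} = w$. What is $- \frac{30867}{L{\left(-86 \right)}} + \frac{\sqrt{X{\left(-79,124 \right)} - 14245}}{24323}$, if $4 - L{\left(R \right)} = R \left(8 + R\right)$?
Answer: $\frac{30867}{6704} + \frac{2 i \sqrt{3581}}{24323} \approx 4.6043 + 0.0049206 i$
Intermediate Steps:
$L{\left(R \right)} = 4 - R \left(8 + R\right)$
$- \frac{30867}{L{\left(-86 \right)}} + \frac{\sqrt{X{\left(-79,124 \right)} - 14245}}{24323} = - \frac{30867}{4 - \left(-86\right)^{2} - -688} + \frac{\sqrt{-79 - 14245}}{24323} = - \frac{30867}{4 - 7396 + 688} + \sqrt{-14324} \cdot \frac{1}{24323} = - \frac{30867}{4 - 7396 + 688} + 2 i \sqrt{3581} \cdot \frac{1}{24323} = - \frac{30867}{-6704} + \frac{2 i \sqrt{3581}}{24323} = \left(-30867\right) \left(- \frac{1}{6704}\right) + \frac{2 i \sqrt{3581}}{24323} = \frac{30867}{6704} + \frac{2 i \sqrt{3581}}{24323}$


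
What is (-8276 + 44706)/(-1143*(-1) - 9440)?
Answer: -36430/8297 ≈ -4.3907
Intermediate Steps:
(-8276 + 44706)/(-1143*(-1) - 9440) = 36430/(1143 - 9440) = 36430/(-8297) = 36430*(-1/8297) = -36430/8297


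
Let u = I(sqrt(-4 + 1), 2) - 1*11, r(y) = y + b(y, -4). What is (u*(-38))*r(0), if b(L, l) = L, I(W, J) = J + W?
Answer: 0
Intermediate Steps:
r(y) = 2*y (r(y) = y + y = 2*y)
u = -9 + I*sqrt(3) (u = (2 + sqrt(-4 + 1)) - 1*11 = (2 + sqrt(-3)) - 11 = (2 + I*sqrt(3)) - 11 = -9 + I*sqrt(3) ≈ -9.0 + 1.732*I)
(u*(-38))*r(0) = ((-9 + I*sqrt(3))*(-38))*(2*0) = (342 - 38*I*sqrt(3))*0 = 0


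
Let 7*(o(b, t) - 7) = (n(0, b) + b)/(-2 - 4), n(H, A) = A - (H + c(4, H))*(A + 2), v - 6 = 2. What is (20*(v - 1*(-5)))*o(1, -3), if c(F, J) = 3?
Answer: 5590/3 ≈ 1863.3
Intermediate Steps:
v = 8 (v = 6 + 2 = 8)
n(H, A) = A - (2 + A)*(3 + H) (n(H, A) = A - (H + 3)*(A + 2) = A - (3 + H)*(2 + A) = A - (2 + A)*(3 + H))
o(b, t) = 50/7 + b/42 (o(b, t) = 7 + (((-6 - 2*b - 2*0 - 1*b*0) + b)/(-2 - 4))/7 = 7 + (((-6 - 2*b + 0 + 0) + b)/(-6))/7 = 7 + (((-6 - 2*b) + b)*(-⅙))/7 = 7 + ((-6 - b)*(-⅙))/7 = 7 + (1 + b/6)/7 = 7 + (⅐ + b/42) = 50/7 + b/42)
(20*(v - 1*(-5)))*o(1, -3) = (20*(8 - 1*(-5)))*(50/7 + (1/42)*1) = (20*(8 + 5))*(50/7 + 1/42) = (20*13)*(43/6) = 260*(43/6) = 5590/3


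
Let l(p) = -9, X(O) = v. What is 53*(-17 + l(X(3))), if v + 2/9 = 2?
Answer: -1378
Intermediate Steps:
v = 16/9 (v = -2/9 + 2 = 16/9 ≈ 1.7778)
X(O) = 16/9
53*(-17 + l(X(3))) = 53*(-17 - 9) = 53*(-26) = -1378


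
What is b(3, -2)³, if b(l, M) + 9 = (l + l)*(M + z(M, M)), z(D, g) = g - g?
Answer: -9261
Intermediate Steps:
z(D, g) = 0
b(l, M) = -9 + 2*M*l (b(l, M) = -9 + (l + l)*(M + 0) = -9 + (2*l)*M = -9 + 2*M*l)
b(3, -2)³ = (-9 + 2*(-2)*3)³ = (-9 - 12)³ = (-21)³ = -9261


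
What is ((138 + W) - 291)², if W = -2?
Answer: 24025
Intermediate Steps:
((138 + W) - 291)² = ((138 - 2) - 291)² = (136 - 291)² = (-155)² = 24025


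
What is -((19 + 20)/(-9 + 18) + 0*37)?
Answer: -13/3 ≈ -4.3333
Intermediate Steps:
-((19 + 20)/(-9 + 18) + 0*37) = -(39/9 + 0) = -(39*(⅑) + 0) = -(13/3 + 0) = -1*13/3 = -13/3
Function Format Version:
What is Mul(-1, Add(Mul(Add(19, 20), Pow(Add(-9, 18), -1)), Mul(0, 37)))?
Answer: Rational(-13, 3) ≈ -4.3333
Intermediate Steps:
Mul(-1, Add(Mul(Add(19, 20), Pow(Add(-9, 18), -1)), Mul(0, 37))) = Mul(-1, Add(Mul(39, Pow(9, -1)), 0)) = Mul(-1, Add(Mul(39, Rational(1, 9)), 0)) = Mul(-1, Add(Rational(13, 3), 0)) = Mul(-1, Rational(13, 3)) = Rational(-13, 3)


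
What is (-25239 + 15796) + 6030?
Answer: -3413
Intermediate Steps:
(-25239 + 15796) + 6030 = -9443 + 6030 = -3413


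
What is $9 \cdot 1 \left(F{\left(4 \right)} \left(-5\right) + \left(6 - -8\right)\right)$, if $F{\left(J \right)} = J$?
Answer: $-54$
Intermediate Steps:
$9 \cdot 1 \left(F{\left(4 \right)} \left(-5\right) + \left(6 - -8\right)\right) = 9 \cdot 1 \left(4 \left(-5\right) + \left(6 - -8\right)\right) = 9 \left(-20 + \left(6 + 8\right)\right) = 9 \left(-20 + 14\right) = 9 \left(-6\right) = -54$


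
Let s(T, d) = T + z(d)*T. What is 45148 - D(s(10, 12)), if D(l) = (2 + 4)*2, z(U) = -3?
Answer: 45136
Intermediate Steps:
s(T, d) = -2*T (s(T, d) = T - 3*T = -2*T)
D(l) = 12 (D(l) = 6*2 = 12)
45148 - D(s(10, 12)) = 45148 - 1*12 = 45148 - 12 = 45136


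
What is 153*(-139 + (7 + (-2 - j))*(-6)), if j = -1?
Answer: -26775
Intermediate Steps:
153*(-139 + (7 + (-2 - j))*(-6)) = 153*(-139 + (7 + (-2 - 1*(-1)))*(-6)) = 153*(-139 + (7 + (-2 + 1))*(-6)) = 153*(-139 + (7 - 1)*(-6)) = 153*(-139 + 6*(-6)) = 153*(-139 - 36) = 153*(-175) = -26775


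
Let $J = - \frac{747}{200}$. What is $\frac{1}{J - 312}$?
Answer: $- \frac{200}{63147} \approx -0.0031672$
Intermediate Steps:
$J = - \frac{747}{200}$ ($J = \left(-747\right) \frac{1}{200} = - \frac{747}{200} \approx -3.735$)
$\frac{1}{J - 312} = \frac{1}{- \frac{747}{200} - 312} = \frac{1}{- \frac{63147}{200}} = - \frac{200}{63147}$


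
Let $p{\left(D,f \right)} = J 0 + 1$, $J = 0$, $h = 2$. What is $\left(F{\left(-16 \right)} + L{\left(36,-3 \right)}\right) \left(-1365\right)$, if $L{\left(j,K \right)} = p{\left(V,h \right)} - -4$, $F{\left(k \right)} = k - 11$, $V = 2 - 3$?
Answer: $30030$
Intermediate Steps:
$V = -1$ ($V = 2 - 3 = -1$)
$p{\left(D,f \right)} = 1$ ($p{\left(D,f \right)} = 0 \cdot 0 + 1 = 0 + 1 = 1$)
$F{\left(k \right)} = -11 + k$
$L{\left(j,K \right)} = 5$ ($L{\left(j,K \right)} = 1 - -4 = 1 + 4 = 5$)
$\left(F{\left(-16 \right)} + L{\left(36,-3 \right)}\right) \left(-1365\right) = \left(\left(-11 - 16\right) + 5\right) \left(-1365\right) = \left(-27 + 5\right) \left(-1365\right) = \left(-22\right) \left(-1365\right) = 30030$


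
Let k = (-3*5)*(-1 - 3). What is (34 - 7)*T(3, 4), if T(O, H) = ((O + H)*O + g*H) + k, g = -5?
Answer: 1647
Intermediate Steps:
k = 60 (k = -15*(-4) = 60)
T(O, H) = 60 - 5*H + O*(H + O) (T(O, H) = ((O + H)*O - 5*H) + 60 = ((H + O)*O - 5*H) + 60 = (O*(H + O) - 5*H) + 60 = (-5*H + O*(H + O)) + 60 = 60 - 5*H + O*(H + O))
(34 - 7)*T(3, 4) = (34 - 7)*(60 + 3**2 - 5*4 + 4*3) = 27*(60 + 9 - 20 + 12) = 27*61 = 1647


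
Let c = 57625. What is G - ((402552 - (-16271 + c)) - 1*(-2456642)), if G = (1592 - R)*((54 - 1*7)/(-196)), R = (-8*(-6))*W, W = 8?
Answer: -138088354/49 ≈ -2.8181e+6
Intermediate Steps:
R = 384 (R = -8*(-6)*8 = 48*8 = 384)
G = -14194/49 (G = (1592 - 1*384)*((54 - 1*7)/(-196)) = (1592 - 384)*((54 - 7)*(-1/196)) = 1208*(47*(-1/196)) = 1208*(-47/196) = -14194/49 ≈ -289.67)
G - ((402552 - (-16271 + c)) - 1*(-2456642)) = -14194/49 - ((402552 - (-16271 + 57625)) - 1*(-2456642)) = -14194/49 - ((402552 - 1*41354) + 2456642) = -14194/49 - ((402552 - 41354) + 2456642) = -14194/49 - (361198 + 2456642) = -14194/49 - 1*2817840 = -14194/49 - 2817840 = -138088354/49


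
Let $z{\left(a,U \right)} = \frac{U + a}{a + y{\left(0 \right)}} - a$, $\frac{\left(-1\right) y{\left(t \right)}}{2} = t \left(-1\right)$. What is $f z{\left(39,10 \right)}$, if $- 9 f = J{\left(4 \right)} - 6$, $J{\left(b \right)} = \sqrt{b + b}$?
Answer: $- \frac{2944}{117} + \frac{2944 \sqrt{2}}{351} \approx -13.301$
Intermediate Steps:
$y{\left(t \right)} = 2 t$ ($y{\left(t \right)} = - 2 t \left(-1\right) = - 2 \left(- t\right) = 2 t$)
$J{\left(b \right)} = \sqrt{2} \sqrt{b}$ ($J{\left(b \right)} = \sqrt{2 b} = \sqrt{2} \sqrt{b}$)
$z{\left(a,U \right)} = - a + \frac{U + a}{a}$ ($z{\left(a,U \right)} = \frac{U + a}{a + 2 \cdot 0} - a = \frac{U + a}{a + 0} - a = \frac{U + a}{a} - a = - a + \frac{U + a}{a}$)
$f = \frac{2}{3} - \frac{2 \sqrt{2}}{9}$ ($f = - \frac{\sqrt{2} \sqrt{4} - 6}{9} = - \frac{\sqrt{2} \cdot 2 - 6}{9} = - \frac{2 \sqrt{2} - 6}{9} = - \frac{-6 + 2 \sqrt{2}}{9} = \frac{2}{3} - \frac{2 \sqrt{2}}{9} \approx 0.3524$)
$f z{\left(39,10 \right)} = \left(\frac{2}{3} - \frac{2 \sqrt{2}}{9}\right) \left(1 - 39 + \frac{10}{39}\right) = \left(\frac{2}{3} - \frac{2 \sqrt{2}}{9}\right) \left(- \frac{1472}{39}\right) = - \frac{2944}{117} + \frac{2944 \sqrt{2}}{351}$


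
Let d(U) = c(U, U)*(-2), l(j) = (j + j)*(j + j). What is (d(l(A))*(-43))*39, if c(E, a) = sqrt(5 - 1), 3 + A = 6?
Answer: 6708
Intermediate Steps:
A = 3 (A = -3 + 6 = 3)
l(j) = 4*j**2 (l(j) = (2*j)*(2*j) = 4*j**2)
c(E, a) = 2 (c(E, a) = sqrt(4) = 2)
d(U) = -4 (d(U) = 2*(-2) = -4)
(d(l(A))*(-43))*39 = -4*(-43)*39 = 172*39 = 6708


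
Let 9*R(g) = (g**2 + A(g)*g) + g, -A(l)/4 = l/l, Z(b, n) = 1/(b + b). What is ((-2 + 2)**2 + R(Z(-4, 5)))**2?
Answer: 625/331776 ≈ 0.0018838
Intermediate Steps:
Z(b, n) = 1/(2*b)
A(l) = -4 (A(l) = -4*l/l = -4*1 = -4)
R(g) = -g/3 + g**2/9 (R(g) = ((g**2 - 4*g) + g)/9 = (g**2 - 3*g)/9 = -g/3 + g**2/9)
((-2 + 2)**2 + R(Z(-4, 5)))**2 = ((-2 + 2)**2 + ((1/2)/(-4))*(-3 + (1/2)/(-4))/9)**2 = (0**2 + ((1/2)*(-1/4))*(-3 + (1/2)*(-1/4))/9)**2 = (0 + (1/9)*(-1/8)*(-3 - 1/8))**2 = (0 + (1/9)*(-1/8)*(-25/8))**2 = (0 + 25/576)**2 = (25/576)**2 = 625/331776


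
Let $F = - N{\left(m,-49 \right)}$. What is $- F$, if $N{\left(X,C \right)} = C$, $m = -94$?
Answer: $-49$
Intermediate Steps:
$F = 49$ ($F = \left(-1\right) \left(-49\right) = 49$)
$- F = \left(-1\right) 49 = -49$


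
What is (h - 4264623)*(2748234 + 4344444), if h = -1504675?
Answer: -40919773000044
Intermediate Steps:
(h - 4264623)*(2748234 + 4344444) = (-1504675 - 4264623)*(2748234 + 4344444) = -5769298*7092678 = -40919773000044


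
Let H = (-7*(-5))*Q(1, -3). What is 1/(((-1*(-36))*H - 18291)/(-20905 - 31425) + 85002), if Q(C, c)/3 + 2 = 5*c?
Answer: 52330/4448237211 ≈ 1.1764e-5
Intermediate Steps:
Q(C, c) = -6 + 15*c (Q(C, c) = -6 + 3*(5*c) = -6 + 15*c)
H = -1785 (H = (-7*(-5))*(-6 + 15*(-3)) = 35*(-6 - 45) = 35*(-51) = -1785)
1/(((-1*(-36))*H - 18291)/(-20905 - 31425) + 85002) = 1/((-1*(-36)*(-1785) - 18291)/(-20905 - 31425) + 85002) = 1/((36*(-1785) - 18291)/(-52330) + 85002) = 1/((-64260 - 18291)*(-1/52330) + 85002) = 1/(-82551*(-1/52330) + 85002) = 1/(82551/52330 + 85002) = 1/(4448237211/52330) = 52330/4448237211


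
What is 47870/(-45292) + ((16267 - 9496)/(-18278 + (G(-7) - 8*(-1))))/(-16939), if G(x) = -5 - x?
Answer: -284858946329/269523678892 ≈ -1.0569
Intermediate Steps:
47870/(-45292) + ((16267 - 9496)/(-18278 + (G(-7) - 8*(-1))))/(-16939) = 47870/(-45292) + ((16267 - 9496)/(-18278 + ((-5 - 1*(-7)) - 8*(-1))))/(-16939) = 47870*(-1/45292) + (6771/(-18278 + ((-5 + 7) + 8)))*(-1/16939) = -23935/22646 + (6771/(-18278 + (2 + 8)))*(-1/16939) = -23935/22646 + (6771/(-18278 + 10))*(-1/16939) = -23935/22646 + (6771/(-18268))*(-1/16939) = -23935/22646 + (6771*(-1/18268))*(-1/16939) = -23935/22646 - 6771/18268*(-1/16939) = -23935/22646 + 6771/309441652 = -284858946329/269523678892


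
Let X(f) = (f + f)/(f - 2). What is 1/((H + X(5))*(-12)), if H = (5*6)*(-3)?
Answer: 1/1040 ≈ 0.00096154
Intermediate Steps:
X(f) = 2*f/(-2 + f) (X(f) = (2*f)/(-2 + f) = 2*f/(-2 + f))
H = -90 (H = 30*(-3) = -90)
1/((H + X(5))*(-12)) = 1/((-90 + 2*5/(-2 + 5))*(-12)) = 1/((-90 + 2*5/3)*(-12)) = 1/((-90 + 2*5*(1/3))*(-12)) = 1/((-90 + 10/3)*(-12)) = 1/(-260/3*(-12)) = 1/1040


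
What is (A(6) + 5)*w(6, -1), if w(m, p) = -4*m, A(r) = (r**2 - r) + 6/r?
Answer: -864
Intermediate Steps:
A(r) = r**2 - r + 6/r
(A(6) + 5)*w(6, -1) = ((6**2 - 1*6 + 6/6) + 5)*(-4*6) = ((36 - 6 + 6*(1/6)) + 5)*(-24) = ((36 - 6 + 1) + 5)*(-24) = (31 + 5)*(-24) = 36*(-24) = -864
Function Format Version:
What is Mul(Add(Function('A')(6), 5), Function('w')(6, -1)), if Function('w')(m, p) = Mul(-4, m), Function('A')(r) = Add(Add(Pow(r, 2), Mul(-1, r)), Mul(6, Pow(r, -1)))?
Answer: -864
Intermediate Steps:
Function('A')(r) = Add(Pow(r, 2), Mul(-1, r), Mul(6, Pow(r, -1)))
Mul(Add(Function('A')(6), 5), Function('w')(6, -1)) = Mul(Add(Add(Pow(6, 2), Mul(-1, 6), Mul(6, Pow(6, -1))), 5), Mul(-4, 6)) = Mul(Add(Add(36, -6, Mul(6, Rational(1, 6))), 5), -24) = Mul(Add(Add(36, -6, 1), 5), -24) = Mul(Add(31, 5), -24) = Mul(36, -24) = -864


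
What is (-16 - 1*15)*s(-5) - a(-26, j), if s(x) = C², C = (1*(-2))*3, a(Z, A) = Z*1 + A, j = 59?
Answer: -1149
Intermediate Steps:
a(Z, A) = A + Z (a(Z, A) = Z + A = A + Z)
C = -6 (C = -2*3 = -6)
s(x) = 36 (s(x) = (-6)² = 36)
(-16 - 1*15)*s(-5) - a(-26, j) = (-16 - 1*15)*36 - (59 - 26) = (-16 - 15)*36 - 1*33 = -31*36 - 33 = -1116 - 33 = -1149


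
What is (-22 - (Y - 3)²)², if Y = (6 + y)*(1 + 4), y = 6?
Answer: 10699441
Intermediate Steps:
Y = 60 (Y = (6 + 6)*(1 + 4) = 12*5 = 60)
(-22 - (Y - 3)²)² = (-22 - (60 - 3)²)² = (-22 - 1*57²)² = (-22 - 1*3249)² = (-22 - 3249)² = (-3271)² = 10699441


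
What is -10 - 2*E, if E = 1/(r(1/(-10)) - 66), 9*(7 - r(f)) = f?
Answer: -52910/5309 ≈ -9.9661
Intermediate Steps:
r(f) = 7 - f/9
E = -90/5309 (E = 1/((7 - 1/9/(-10)) - 66) = 1/((7 - 1/9*(-1/10)) - 66) = 1/((7 + 1/90) - 66) = 1/(631/90 - 66) = 1/(-5309/90) = -90/5309 ≈ -0.016952)
-10 - 2*E = -10 - 2*(-90/5309) = -10 + 180/5309 = -52910/5309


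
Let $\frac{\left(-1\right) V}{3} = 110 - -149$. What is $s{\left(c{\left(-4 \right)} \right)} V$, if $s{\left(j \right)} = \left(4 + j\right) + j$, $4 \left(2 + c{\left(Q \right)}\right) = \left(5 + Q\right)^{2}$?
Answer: $- \frac{777}{2} \approx -388.5$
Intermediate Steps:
$c{\left(Q \right)} = -2 + \frac{\left(5 + Q\right)^{2}}{4}$
$s{\left(j \right)} = 4 + 2 j$
$V = -777$ ($V = - 3 \left(110 - -149\right) = - 3 \left(110 + 149\right) = \left(-3\right) 259 = -777$)
$s{\left(c{\left(-4 \right)} \right)} V = \left(4 + 2 \left(-2 + \frac{\left(5 - 4\right)^{2}}{4}\right)\right) \left(-777\right) = \left(4 + 2 \left(-2 + \frac{1^{2}}{4}\right)\right) \left(-777\right) = \left(4 + 2 \left(-2 + \frac{1}{4} \cdot 1\right)\right) \left(-777\right) = \left(4 + 2 \left(-2 + \frac{1}{4}\right)\right) \left(-777\right) = \left(4 + 2 \left(- \frac{7}{4}\right)\right) \left(-777\right) = \left(4 - \frac{7}{2}\right) \left(-777\right) = \frac{1}{2} \left(-777\right) = - \frac{777}{2}$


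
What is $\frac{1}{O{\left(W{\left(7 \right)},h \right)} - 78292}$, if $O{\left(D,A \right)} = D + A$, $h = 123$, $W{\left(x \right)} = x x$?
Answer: $- \frac{1}{78120} \approx -1.2801 \cdot 10^{-5}$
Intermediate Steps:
$W{\left(x \right)} = x^{2}$
$O{\left(D,A \right)} = A + D$
$\frac{1}{O{\left(W{\left(7 \right)},h \right)} - 78292} = \frac{1}{\left(123 + 7^{2}\right) - 78292} = \frac{1}{\left(123 + 49\right) - 78292} = \frac{1}{172 - 78292} = \frac{1}{-78120} = - \frac{1}{78120}$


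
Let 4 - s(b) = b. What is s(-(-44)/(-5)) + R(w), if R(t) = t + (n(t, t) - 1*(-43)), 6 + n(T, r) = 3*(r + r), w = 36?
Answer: 1509/5 ≈ 301.80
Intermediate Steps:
s(b) = 4 - b
n(T, r) = -6 + 6*r (n(T, r) = -6 + 3*(r + r) = -6 + 3*(2*r) = -6 + 6*r)
R(t) = 37 + 7*t (R(t) = t + ((-6 + 6*t) - 1*(-43)) = t + ((-6 + 6*t) + 43) = t + (37 + 6*t) = 37 + 7*t)
s(-(-44)/(-5)) + R(w) = (4 - (-22)*(-2/(-5))) + (37 + 7*36) = (4 - (-22)*(-2*(-⅕))) + (37 + 252) = (4 - (-22)*2/5) + 289 = (4 - 1*(-44/5)) + 289 = (4 + 44/5) + 289 = 64/5 + 289 = 1509/5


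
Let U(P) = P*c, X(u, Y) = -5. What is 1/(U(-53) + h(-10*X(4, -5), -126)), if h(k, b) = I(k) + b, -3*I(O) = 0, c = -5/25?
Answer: -5/577 ≈ -0.0086655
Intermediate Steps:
c = -1/5 (c = -5*1/25 = -1/5 ≈ -0.20000)
I(O) = 0 (I(O) = -1/3*0 = 0)
U(P) = -P/5 (U(P) = P*(-1/5) = -P/5)
h(k, b) = b (h(k, b) = 0 + b = b)
1/(U(-53) + h(-10*X(4, -5), -126)) = 1/(-1/5*(-53) - 126) = 1/(53/5 - 126) = 1/(-577/5) = -5/577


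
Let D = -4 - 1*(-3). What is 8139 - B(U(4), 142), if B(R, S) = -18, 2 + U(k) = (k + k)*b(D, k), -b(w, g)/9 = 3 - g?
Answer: 8157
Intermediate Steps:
D = -1 (D = -4 + 3 = -1)
b(w, g) = -27 + 9*g (b(w, g) = -9*(3 - g) = -27 + 9*g)
U(k) = -2 + 2*k*(-27 + 9*k) (U(k) = -2 + (k + k)*(-27 + 9*k) = -2 + (2*k)*(-27 + 9*k) = -2 + 2*k*(-27 + 9*k))
8139 - B(U(4), 142) = 8139 - 1*(-18) = 8139 + 18 = 8157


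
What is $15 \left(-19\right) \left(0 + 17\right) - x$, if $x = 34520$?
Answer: $-39365$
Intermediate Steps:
$15 \left(-19\right) \left(0 + 17\right) - x = 15 \left(-19\right) \left(0 + 17\right) - 34520 = \left(-285\right) 17 - 34520 = -4845 - 34520 = -39365$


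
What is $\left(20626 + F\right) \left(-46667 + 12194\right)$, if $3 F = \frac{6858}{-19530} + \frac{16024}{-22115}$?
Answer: $- \frac{3412190112692429}{4798955} \approx -7.1103 \cdot 10^{8}$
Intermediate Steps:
$F = - \frac{5162371}{14396865}$ ($F = \frac{\frac{6858}{-19530} + \frac{16024}{-22115}}{3} = \frac{6858 \left(- \frac{1}{19530}\right) + 16024 \left(- \frac{1}{22115}\right)}{3} = \frac{- \frac{381}{1085} - \frac{16024}{22115}}{3} = \frac{1}{3} \left(- \frac{5162371}{4798955}\right) = - \frac{5162371}{14396865} \approx -0.35858$)
$\left(20626 + F\right) \left(-46667 + 12194\right) = \left(20626 - \frac{5162371}{14396865}\right) \left(-46667 + 12194\right) = \frac{296944575119}{14396865} \left(-34473\right) = - \frac{3412190112692429}{4798955}$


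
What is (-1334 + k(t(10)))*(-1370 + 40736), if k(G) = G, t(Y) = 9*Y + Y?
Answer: -48577644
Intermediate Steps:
t(Y) = 10*Y
(-1334 + k(t(10)))*(-1370 + 40736) = (-1334 + 10*10)*(-1370 + 40736) = (-1334 + 100)*39366 = -1234*39366 = -48577644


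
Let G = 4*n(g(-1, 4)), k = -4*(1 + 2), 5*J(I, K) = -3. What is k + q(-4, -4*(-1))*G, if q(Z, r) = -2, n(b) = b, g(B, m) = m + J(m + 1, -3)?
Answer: -196/5 ≈ -39.200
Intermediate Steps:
J(I, K) = -3/5 (J(I, K) = (1/5)*(-3) = -3/5)
g(B, m) = -3/5 + m (g(B, m) = m - 3/5 = -3/5 + m)
k = -12 (k = -4*3 = -12)
G = 68/5 (G = 4*(-3/5 + 4) = 4*(17/5) = 68/5 ≈ 13.600)
k + q(-4, -4*(-1))*G = -12 - 2*68/5 = -12 - 136/5 = -196/5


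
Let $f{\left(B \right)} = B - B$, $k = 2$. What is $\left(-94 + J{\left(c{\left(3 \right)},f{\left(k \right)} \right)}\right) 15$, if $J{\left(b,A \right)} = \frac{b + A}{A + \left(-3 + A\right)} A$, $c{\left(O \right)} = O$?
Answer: $-1410$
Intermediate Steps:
$f{\left(B \right)} = 0$
$J{\left(b,A \right)} = \frac{A \left(A + b\right)}{-3 + 2 A}$ ($J{\left(b,A \right)} = \frac{A + b}{-3 + 2 A} A = \frac{A \left(A + b\right)}{-3 + 2 A}$)
$\left(-94 + J{\left(c{\left(3 \right)},f{\left(k \right)} \right)}\right) 15 = \left(-94 + \frac{0 \left(0 + 3\right)}{-3 + 2 \cdot 0}\right) 15 = \left(-94 + 0 \frac{1}{-3 + 0} \cdot 3\right) 15 = \left(-94 + 0 \frac{1}{-3} \cdot 3\right) 15 = \left(-94 + 0 \left(- \frac{1}{3}\right) 3\right) 15 = \left(-94 + 0\right) 15 = \left(-94\right) 15 = -1410$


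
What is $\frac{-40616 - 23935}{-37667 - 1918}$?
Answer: $\frac{21517}{13195} \approx 1.6307$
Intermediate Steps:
$\frac{-40616 - 23935}{-37667 - 1918} = - \frac{64551}{-39585} = \left(-64551\right) \left(- \frac{1}{39585}\right) = \frac{21517}{13195}$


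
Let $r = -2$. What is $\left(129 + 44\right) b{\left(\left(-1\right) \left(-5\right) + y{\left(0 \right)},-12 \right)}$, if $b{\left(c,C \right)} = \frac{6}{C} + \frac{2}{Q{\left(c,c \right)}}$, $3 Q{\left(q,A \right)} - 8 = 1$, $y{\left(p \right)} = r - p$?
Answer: $\frac{173}{6} \approx 28.833$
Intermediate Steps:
$y{\left(p \right)} = -2 - p$
$Q{\left(q,A \right)} = 3$ ($Q{\left(q,A \right)} = \frac{8}{3} + \frac{1}{3} \cdot 1 = \frac{8}{3} + \frac{1}{3} = 3$)
$b{\left(c,C \right)} = \frac{2}{3} + \frac{6}{C}$ ($b{\left(c,C \right)} = \frac{6}{C} + \frac{2}{3} = \frac{2}{3} + \frac{6}{C}$)
$\left(129 + 44\right) b{\left(\left(-1\right) \left(-5\right) + y{\left(0 \right)},-12 \right)} = \left(129 + 44\right) \left(\frac{2}{3} + \frac{6}{-12}\right) = 173 \left(\frac{2}{3} + 6 \left(- \frac{1}{12}\right)\right) = 173 \left(\frac{2}{3} - \frac{1}{2}\right) = 173 \cdot \frac{1}{6} = \frac{173}{6}$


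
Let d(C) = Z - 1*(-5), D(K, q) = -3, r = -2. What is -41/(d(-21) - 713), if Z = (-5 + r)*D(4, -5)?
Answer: 41/687 ≈ 0.059680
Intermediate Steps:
Z = 21 (Z = (-5 - 2)*(-3) = -7*(-3) = 21)
d(C) = 26 (d(C) = 21 - 1*(-5) = 21 + 5 = 26)
-41/(d(-21) - 713) = -41/(26 - 713) = -41/(-687) = -41*(-1/687) = 41/687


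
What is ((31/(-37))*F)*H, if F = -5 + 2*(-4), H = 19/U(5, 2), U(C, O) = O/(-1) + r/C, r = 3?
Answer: -38285/259 ≈ -147.82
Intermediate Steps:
U(C, O) = -O + 3/C (U(C, O) = O/(-1) + 3/C = O*(-1) + 3/C = -O + 3/C)
H = -95/7 (H = 19/(-1*2 + 3/5) = 19/(-2 + 3*(1/5)) = 19/(-2 + 3/5) = 19/(-7/5) = 19*(-5/7) = -95/7 ≈ -13.571)
F = -13 (F = -5 - 8 = -13)
((31/(-37))*F)*H = ((31/(-37))*(-13))*(-95/7) = ((31*(-1/37))*(-13))*(-95/7) = -31/37*(-13)*(-95/7) = (403/37)*(-95/7) = -38285/259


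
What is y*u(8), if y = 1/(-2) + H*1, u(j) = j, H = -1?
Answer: -12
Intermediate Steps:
y = -3/2 (y = 1/(-2) - 1*1 = -½ - 1 = -3/2 ≈ -1.5000)
y*u(8) = -3/2*8 = -12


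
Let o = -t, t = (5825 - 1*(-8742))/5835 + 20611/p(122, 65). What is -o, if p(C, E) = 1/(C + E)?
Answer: 22489604162/5835 ≈ 3.8543e+6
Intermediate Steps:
t = 22489604162/5835 (t = (5825 - 1*(-8742))/5835 + 20611/(1/(122 + 65)) = (5825 + 8742)*(1/5835) + 20611/(1/187) = 14567*(1/5835) + 20611/(1/187) = 14567/5835 + 20611*187 = 14567/5835 + 3854257 = 22489604162/5835 ≈ 3.8543e+6)
o = -22489604162/5835 (o = -1*22489604162/5835 = -22489604162/5835 ≈ -3.8543e+6)
-o = -1*(-22489604162/5835) = 22489604162/5835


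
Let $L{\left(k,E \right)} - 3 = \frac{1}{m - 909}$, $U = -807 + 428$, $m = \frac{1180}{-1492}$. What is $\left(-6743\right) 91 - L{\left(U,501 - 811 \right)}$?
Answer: $- \frac{208231816459}{339352} \approx -6.1362 \cdot 10^{5}$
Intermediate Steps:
$m = - \frac{295}{373}$ ($m = 1180 \left(- \frac{1}{1492}\right) = - \frac{295}{373} \approx -0.79088$)
$U = -379$
$L{\left(k,E \right)} = \frac{1017683}{339352}$ ($L{\left(k,E \right)} = 3 + \frac{1}{- \frac{295}{373} - 909} = 3 + \frac{1}{- \frac{339352}{373}} = 3 - \frac{373}{339352} = \frac{1017683}{339352}$)
$\left(-6743\right) 91 - L{\left(U,501 - 811 \right)} = \left(-6743\right) 91 - \frac{1017683}{339352} = -613613 - \frac{1017683}{339352} = - \frac{208231816459}{339352}$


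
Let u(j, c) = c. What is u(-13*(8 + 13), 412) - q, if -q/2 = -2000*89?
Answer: -355588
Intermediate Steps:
q = 356000 (q = -(-4000)*89 = -2*(-178000) = 356000)
u(-13*(8 + 13), 412) - q = 412 - 1*356000 = 412 - 356000 = -355588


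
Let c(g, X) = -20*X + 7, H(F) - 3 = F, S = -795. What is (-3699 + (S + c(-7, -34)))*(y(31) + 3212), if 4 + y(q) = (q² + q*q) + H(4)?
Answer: -19556559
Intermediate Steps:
H(F) = 3 + F
c(g, X) = 7 - 20*X
y(q) = 3 + 2*q² (y(q) = -4 + ((q² + q*q) + (3 + 4)) = -4 + ((q² + q²) + 7) = -4 + (2*q² + 7) = -4 + (7 + 2*q²) = 3 + 2*q²)
(-3699 + (S + c(-7, -34)))*(y(31) + 3212) = (-3699 + (-795 + (7 - 20*(-34))))*((3 + 2*31²) + 3212) = (-3699 + (-795 + (7 + 680)))*((3 + 2*961) + 3212) = (-3699 + (-795 + 687))*((3 + 1922) + 3212) = (-3699 - 108)*(1925 + 3212) = -3807*5137 = -19556559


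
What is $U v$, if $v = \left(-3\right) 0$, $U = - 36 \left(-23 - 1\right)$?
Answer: $0$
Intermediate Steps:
$U = 864$ ($U = \left(-36\right) \left(-24\right) = 864$)
$v = 0$
$U v = 864 \cdot 0 = 0$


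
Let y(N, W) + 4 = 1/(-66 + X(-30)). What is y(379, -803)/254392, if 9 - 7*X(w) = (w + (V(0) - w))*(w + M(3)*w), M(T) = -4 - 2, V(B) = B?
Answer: -1819/115239576 ≈ -1.5785e-5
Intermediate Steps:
M(T) = -6
X(w) = 9/7 (X(w) = 9/7 - (w + (0 - w))*(w - 6*w)/7 = 9/7 - (w - w)*(-5*w)/7 = 9/7 - 0*(-5*w) = 9/7 - 1/7*0 = 9/7 + 0 = 9/7)
y(N, W) = -1819/453 (y(N, W) = -4 + 1/(-66 + 9/7) = -4 + 1/(-453/7) = -4 - 7/453 = -1819/453)
y(379, -803)/254392 = -1819/453/254392 = -1819/453*1/254392 = -1819/115239576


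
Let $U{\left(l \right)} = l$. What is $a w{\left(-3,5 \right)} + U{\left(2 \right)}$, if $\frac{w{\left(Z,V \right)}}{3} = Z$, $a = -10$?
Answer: $92$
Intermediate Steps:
$w{\left(Z,V \right)} = 3 Z$
$a w{\left(-3,5 \right)} + U{\left(2 \right)} = - 10 \cdot 3 \left(-3\right) + 2 = \left(-10\right) \left(-9\right) + 2 = 90 + 2 = 92$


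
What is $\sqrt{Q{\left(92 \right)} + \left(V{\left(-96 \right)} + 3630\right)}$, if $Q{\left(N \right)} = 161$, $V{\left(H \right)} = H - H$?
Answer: $\sqrt{3791} \approx 61.571$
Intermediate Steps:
$V{\left(H \right)} = 0$
$\sqrt{Q{\left(92 \right)} + \left(V{\left(-96 \right)} + 3630\right)} = \sqrt{161 + \left(0 + 3630\right)} = \sqrt{161 + 3630} = \sqrt{3791}$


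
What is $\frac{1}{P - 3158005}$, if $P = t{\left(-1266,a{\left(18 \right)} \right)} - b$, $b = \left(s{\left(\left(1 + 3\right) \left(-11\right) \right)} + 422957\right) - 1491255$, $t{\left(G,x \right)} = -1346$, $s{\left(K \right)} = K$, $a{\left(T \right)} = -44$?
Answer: $- \frac{1}{2091009} \approx -4.7824 \cdot 10^{-7}$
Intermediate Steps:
$b = -1068342$ ($b = \left(\left(1 + 3\right) \left(-11\right) + 422957\right) - 1491255 = \left(4 \left(-11\right) + 422957\right) - 1491255 = \left(-44 + 422957\right) - 1491255 = 422913 - 1491255 = -1068342$)
$P = 1066996$ ($P = -1346 - -1068342 = -1346 + 1068342 = 1066996$)
$\frac{1}{P - 3158005} = \frac{1}{1066996 - 3158005} = \frac{1}{-2091009} = - \frac{1}{2091009}$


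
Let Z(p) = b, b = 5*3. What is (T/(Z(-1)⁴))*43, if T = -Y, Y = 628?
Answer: -27004/50625 ≈ -0.53341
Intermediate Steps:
b = 15
Z(p) = 15
T = -628 (T = -1*628 = -628)
(T/(Z(-1)⁴))*43 = -628/(15⁴)*43 = -628/50625*43 = -27004/50625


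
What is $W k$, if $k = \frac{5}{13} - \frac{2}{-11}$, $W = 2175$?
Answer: $\frac{176175}{143} \approx 1232.0$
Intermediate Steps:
$k = \frac{81}{143}$ ($k = 5 \cdot \frac{1}{13} - - \frac{2}{11} = \frac{5}{13} + \frac{2}{11} = \frac{81}{143} \approx 0.56643$)
$W k = 2175 \cdot \frac{81}{143} = \frac{176175}{143}$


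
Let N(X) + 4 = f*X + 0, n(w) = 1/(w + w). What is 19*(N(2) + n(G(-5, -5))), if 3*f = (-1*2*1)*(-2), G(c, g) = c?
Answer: -817/30 ≈ -27.233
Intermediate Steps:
n(w) = 1/(2*w)
f = 4/3 (f = ((-1*2*1)*(-2))/3 = (-2*1*(-2))/3 = (-2*(-2))/3 = (⅓)*4 = 4/3 ≈ 1.3333)
N(X) = -4 + 4*X/3 (N(X) = -4 + (4*X/3 + 0) = -4 + 4*X/3)
19*(N(2) + n(G(-5, -5))) = 19*((-4 + (4/3)*2) + (½)/(-5)) = 19*((-4 + 8/3) + (½)*(-⅕)) = 19*(-4/3 - ⅒) = 19*(-43/30) = -817/30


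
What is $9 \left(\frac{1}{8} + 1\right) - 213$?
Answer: $- \frac{1623}{8} \approx -202.88$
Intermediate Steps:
$9 \left(\frac{1}{8} + 1\right) - 213 = 9 \cdot \frac{9}{8} - 213 = \frac{81}{8} - 213 = - \frac{1623}{8}$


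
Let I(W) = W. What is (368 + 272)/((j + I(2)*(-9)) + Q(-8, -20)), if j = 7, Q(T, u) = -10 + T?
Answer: -640/29 ≈ -22.069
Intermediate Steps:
(368 + 272)/((j + I(2)*(-9)) + Q(-8, -20)) = (368 + 272)/((7 + 2*(-9)) + (-10 - 8)) = 640/((7 - 18) - 18) = 640/(-11 - 18) = 640/(-29) = 640*(-1/29) = -640/29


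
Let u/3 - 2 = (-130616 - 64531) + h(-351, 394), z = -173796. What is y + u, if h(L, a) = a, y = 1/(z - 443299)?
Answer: -360539605036/617095 ≈ -5.8425e+5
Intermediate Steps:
y = -1/617095 (y = 1/(-173796 - 443299) = 1/(-617095) = -1/617095 ≈ -1.6205e-6)
u = -584253 (u = 6 + 3*((-130616 - 64531) + 394) = 6 + 3*(-195147 + 394) = 6 + 3*(-194753) = 6 - 584259 = -584253)
y + u = -1/617095 - 584253 = -360539605036/617095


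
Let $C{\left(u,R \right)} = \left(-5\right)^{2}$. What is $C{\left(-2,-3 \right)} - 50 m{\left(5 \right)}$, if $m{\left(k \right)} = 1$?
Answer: $-25$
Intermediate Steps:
$C{\left(u,R \right)} = 25$
$C{\left(-2,-3 \right)} - 50 m{\left(5 \right)} = 25 - 50 = -25$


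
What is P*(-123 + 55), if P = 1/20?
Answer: -17/5 ≈ -3.4000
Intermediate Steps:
P = 1/20 ≈ 0.050000
P*(-123 + 55) = (-123 + 55)/20 = (1/20)*(-68) = -17/5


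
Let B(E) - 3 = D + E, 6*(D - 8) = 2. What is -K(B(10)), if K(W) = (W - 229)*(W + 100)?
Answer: 226772/9 ≈ 25197.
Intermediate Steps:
D = 25/3 (D = 8 + (⅙)*2 = 8 + ⅓ = 25/3 ≈ 8.3333)
B(E) = 34/3 + E (B(E) = 3 + (25/3 + E) = 34/3 + E)
K(W) = (-229 + W)*(100 + W)
-K(B(10)) = -(-22900 + (34/3 + 10)² - 129*(34/3 + 10)) = -(-22900 + (64/3)² - 129*64/3) = -(-22900 + 4096/9 - 2752) = -1*(-226772/9) = 226772/9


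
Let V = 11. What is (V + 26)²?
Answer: 1369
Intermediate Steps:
(V + 26)² = (11 + 26)² = 37² = 1369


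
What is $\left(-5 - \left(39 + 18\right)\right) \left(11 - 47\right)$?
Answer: $2232$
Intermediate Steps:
$\left(-5 - \left(39 + 18\right)\right) \left(11 - 47\right) = \left(-5 - 57\right) \left(-36\right) = \left(-62\right) \left(-36\right) = 2232$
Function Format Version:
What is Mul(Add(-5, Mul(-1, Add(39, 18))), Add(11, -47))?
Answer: 2232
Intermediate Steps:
Mul(Add(-5, Mul(-1, Add(39, 18))), Add(11, -47)) = Mul(Add(-5, Mul(-1, 57)), -36) = Mul(Add(-5, -57), -36) = Mul(-62, -36) = 2232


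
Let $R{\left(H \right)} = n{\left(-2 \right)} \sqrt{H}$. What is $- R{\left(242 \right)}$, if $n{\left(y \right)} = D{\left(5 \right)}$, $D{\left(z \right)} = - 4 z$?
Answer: $220 \sqrt{2} \approx 311.13$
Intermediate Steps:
$n{\left(y \right)} = -20$ ($n{\left(y \right)} = \left(-4\right) 5 = -20$)
$R{\left(H \right)} = - 20 \sqrt{H}$
$- R{\left(242 \right)} = - \left(-20\right) \sqrt{242} = - \left(-20\right) 11 \sqrt{2} = - \left(-220\right) \sqrt{2} = 220 \sqrt{2}$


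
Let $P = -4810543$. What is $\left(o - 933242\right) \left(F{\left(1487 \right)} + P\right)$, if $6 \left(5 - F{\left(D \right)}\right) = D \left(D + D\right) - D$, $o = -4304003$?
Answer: $\frac{58105625440785}{2} \approx 2.9053 \cdot 10^{13}$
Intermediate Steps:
$F{\left(D \right)} = 5 - \frac{D^{2}}{3} + \frac{D}{6}$ ($F{\left(D \right)} = 5 - \frac{D \left(D + D\right) - D}{6} = 5 - \frac{D 2 D - D}{6} = 5 - \frac{2 D^{2} - D}{6} = 5 - \frac{- D + 2 D^{2}}{6} = 5 - \left(- \frac{D}{6} + \frac{D^{2}}{3}\right) = 5 - \frac{D^{2}}{3} + \frac{D}{6}$)
$\left(o - 933242\right) \left(F{\left(1487 \right)} + P\right) = \left(-4304003 - 933242\right) \left(\left(5 - \frac{1487^{2}}{3} + \frac{1}{6} \cdot 1487\right) - 4810543\right) = - 5237245 \left(\left(5 - \frac{2211169}{3} + \frac{1487}{6}\right) - 4810543\right) = - 5237245 \left(- \frac{1473607}{2} - 4810543\right) = \left(-5237245\right) \left(- \frac{11094693}{2}\right) = \frac{58105625440785}{2}$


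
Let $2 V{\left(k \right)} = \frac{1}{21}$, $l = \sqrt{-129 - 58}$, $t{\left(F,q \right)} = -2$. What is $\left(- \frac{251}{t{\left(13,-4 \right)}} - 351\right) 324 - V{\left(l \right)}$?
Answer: $- \frac{3068605}{42} \approx -73062.0$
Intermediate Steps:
$l = i \sqrt{187}$ ($l = \sqrt{-187} = i \sqrt{187} \approx 13.675 i$)
$V{\left(k \right)} = \frac{1}{42}$ ($V{\left(k \right)} = \frac{1}{2 \cdot 21} = \frac{1}{2} \cdot \frac{1}{21} = \frac{1}{42}$)
$\left(- \frac{251}{t{\left(13,-4 \right)}} - 351\right) 324 - V{\left(l \right)} = \left(- \frac{251}{-2} - 351\right) 324 - \frac{1}{42} = \left(\left(-251\right) \left(- \frac{1}{2}\right) - 351\right) 324 - \frac{1}{42} = \left(\frac{251}{2} - 351\right) 324 - \frac{1}{42} = \left(- \frac{451}{2}\right) 324 - \frac{1}{42} = -73062 - \frac{1}{42} = - \frac{3068605}{42}$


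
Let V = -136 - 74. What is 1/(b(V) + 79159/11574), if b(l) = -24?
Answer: -11574/198617 ≈ -0.058273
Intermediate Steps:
V = -210
1/(b(V) + 79159/11574) = 1/(-24 + 79159/11574) = 1/(-198617/11574) = -11574/198617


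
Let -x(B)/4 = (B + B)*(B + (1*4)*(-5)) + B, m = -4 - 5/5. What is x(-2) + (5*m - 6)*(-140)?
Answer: 3996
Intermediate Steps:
m = -5 (m = -4 - 5/5 = -4 - 1*1 = -4 - 1 = -5)
x(B) = -4*B - 8*B*(-20 + B) (x(B) = -4*((B + B)*(B + (1*4)*(-5)) + B) = -4*((2*B)*(B + 4*(-5)) + B) = -4*((2*B)*(B - 20) + B) = -4*((2*B)*(-20 + B) + B) = -4*(2*B*(-20 + B) + B) = -4*(B + 2*B*(-20 + B)) = -4*B - 8*B*(-20 + B))
x(-2) + (5*m - 6)*(-140) = 4*(-2)*(39 - 2*(-2)) + (5*(-5) - 6)*(-140) = 4*(-2)*(39 + 4) + (-25 - 6)*(-140) = 4*(-2)*43 - 31*(-140) = -344 + 4340 = 3996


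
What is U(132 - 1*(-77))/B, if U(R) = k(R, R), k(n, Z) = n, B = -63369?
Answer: -209/63369 ≈ -0.0032981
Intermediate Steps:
U(R) = R
U(132 - 1*(-77))/B = (132 - 1*(-77))/(-63369) = (132 + 77)*(-1/63369) = 209*(-1/63369) = -209/63369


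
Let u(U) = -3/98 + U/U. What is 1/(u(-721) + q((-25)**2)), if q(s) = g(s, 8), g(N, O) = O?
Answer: 98/879 ≈ 0.11149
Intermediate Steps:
u(U) = 95/98 (u(U) = -3*1/98 + 1 = -3/98 + 1 = 95/98)
q(s) = 8
1/(u(-721) + q((-25)**2)) = 1/(95/98 + 8) = 1/(879/98) = 98/879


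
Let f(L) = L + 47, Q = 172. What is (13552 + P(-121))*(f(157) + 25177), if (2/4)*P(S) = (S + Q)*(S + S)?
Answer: -282541292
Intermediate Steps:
f(L) = 47 + L
P(S) = 4*S*(172 + S) (P(S) = 2*((S + 172)*(S + S)) = 2*((172 + S)*(2*S)) = 2*(2*S*(172 + S)) = 4*S*(172 + S))
(13552 + P(-121))*(f(157) + 25177) = (13552 + 4*(-121)*(172 - 121))*((47 + 157) + 25177) = (13552 + 4*(-121)*51)*(204 + 25177) = (13552 - 24684)*25381 = -11132*25381 = -282541292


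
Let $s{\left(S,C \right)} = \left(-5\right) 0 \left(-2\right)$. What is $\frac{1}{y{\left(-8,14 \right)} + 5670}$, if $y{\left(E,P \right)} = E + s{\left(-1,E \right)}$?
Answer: $\frac{1}{5662} \approx 0.00017662$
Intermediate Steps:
$s{\left(S,C \right)} = 0$ ($s{\left(S,C \right)} = 0 \left(-2\right) = 0$)
$y{\left(E,P \right)} = E$ ($y{\left(E,P \right)} = E + 0 = E$)
$\frac{1}{y{\left(-8,14 \right)} + 5670} = \frac{1}{-8 + 5670} = \frac{1}{5662}$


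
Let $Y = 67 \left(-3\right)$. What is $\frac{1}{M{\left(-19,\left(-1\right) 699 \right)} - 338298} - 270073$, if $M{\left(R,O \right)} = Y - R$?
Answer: $- \frac{91414309041}{338480} \approx -2.7007 \cdot 10^{5}$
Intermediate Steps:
$Y = -201$
$M{\left(R,O \right)} = -201 - R$
$\frac{1}{M{\left(-19,\left(-1\right) 699 \right)} - 338298} - 270073 = \frac{1}{\left(-201 - -19\right) - 338298} - 270073 = \frac{1}{\left(-201 + 19\right) - 338298} - 270073 = \frac{1}{-182 - 338298} - 270073 = \frac{1}{-338480} - 270073 = - \frac{1}{338480} - 270073 = - \frac{91414309041}{338480}$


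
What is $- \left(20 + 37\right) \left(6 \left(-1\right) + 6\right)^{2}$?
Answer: $0$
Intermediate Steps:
$- \left(20 + 37\right) \left(6 \left(-1\right) + 6\right)^{2} = - 57 \left(-6 + 6\right)^{2} = - 57 \cdot 0^{2} = - 57 \cdot 0 = \left(-1\right) 0 = 0$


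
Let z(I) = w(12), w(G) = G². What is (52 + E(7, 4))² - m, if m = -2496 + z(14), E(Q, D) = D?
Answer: 5488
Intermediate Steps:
z(I) = 144 (z(I) = 12² = 144)
m = -2352 (m = -2496 + 144 = -2352)
(52 + E(7, 4))² - m = (52 + 4)² - 1*(-2352) = 56² + 2352 = 3136 + 2352 = 5488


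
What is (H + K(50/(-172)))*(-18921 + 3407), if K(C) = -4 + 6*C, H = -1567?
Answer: 1049180792/43 ≈ 2.4400e+7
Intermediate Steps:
(H + K(50/(-172)))*(-18921 + 3407) = (-1567 + (-4 + 6*(50/(-172))))*(-18921 + 3407) = (-1567 + (-4 + 6*(50*(-1/172))))*(-15514) = (-1567 + (-4 + 6*(-25/86)))*(-15514) = (-1567 + (-4 - 75/43))*(-15514) = (-1567 - 247/43)*(-15514) = -67628/43*(-15514) = 1049180792/43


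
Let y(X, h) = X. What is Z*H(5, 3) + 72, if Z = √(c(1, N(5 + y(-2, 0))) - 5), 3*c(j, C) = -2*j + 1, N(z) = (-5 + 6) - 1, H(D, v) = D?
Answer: 72 + 20*I*√3/3 ≈ 72.0 + 11.547*I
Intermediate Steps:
N(z) = 0 (N(z) = 1 - 1 = 0)
c(j, C) = ⅓ - 2*j/3 (c(j, C) = (-2*j + 1)/3 = (1 - 2*j)/3 = ⅓ - 2*j/3)
Z = 4*I*√3/3 (Z = √((⅓ - ⅔*1) - 5) = √((⅓ - ⅔) - 5) = √(-⅓ - 5) = √(-16/3) = 4*I*√3/3 ≈ 2.3094*I)
Z*H(5, 3) + 72 = (4*I*√3/3)*5 + 72 = 20*I*√3/3 + 72 = 72 + 20*I*√3/3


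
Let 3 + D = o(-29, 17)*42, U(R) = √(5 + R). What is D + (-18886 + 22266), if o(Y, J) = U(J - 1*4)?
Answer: 3377 + 126*√2 ≈ 3555.2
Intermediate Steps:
o(Y, J) = √(1 + J) (o(Y, J) = √(5 + (J - 1*4)) = √(5 + (J - 4)) = √(5 + (-4 + J)) = √(1 + J))
D = -3 + 126*√2 (D = -3 + √(1 + 17)*42 = -3 + √18*42 = -3 + (3*√2)*42 = -3 + 126*√2 ≈ 175.19)
D + (-18886 + 22266) = (-3 + 126*√2) + (-18886 + 22266) = (-3 + 126*√2) + 3380 = 3377 + 126*√2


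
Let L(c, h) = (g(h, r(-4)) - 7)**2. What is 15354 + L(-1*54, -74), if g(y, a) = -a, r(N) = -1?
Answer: 15390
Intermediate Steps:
L(c, h) = 36 (L(c, h) = (-1*(-1) - 7)**2 = (1 - 7)**2 = (-6)**2 = 36)
15354 + L(-1*54, -74) = 15354 + 36 = 15390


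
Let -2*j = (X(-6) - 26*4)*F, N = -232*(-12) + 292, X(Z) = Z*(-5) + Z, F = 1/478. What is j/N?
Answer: 5/183791 ≈ 2.7205e-5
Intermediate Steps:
F = 1/478 ≈ 0.0020920
X(Z) = -4*Z (X(Z) = -5*Z + Z = -4*Z)
N = 3076 (N = 2784 + 292 = 3076)
j = 20/239 (j = -(-4*(-6) - 26*4)/(2*478) = -(24 - 104)/(2*478) = -(-40)/478 = -1/2*(-40/239) = 20/239 ≈ 0.083682)
j/N = (20/239)/3076 = (20/239)*(1/3076) = 5/183791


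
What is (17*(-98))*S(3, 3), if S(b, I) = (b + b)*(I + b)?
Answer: -59976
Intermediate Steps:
S(b, I) = 2*b*(I + b) (S(b, I) = (2*b)*(I + b) = 2*b*(I + b))
(17*(-98))*S(3, 3) = (17*(-98))*(2*3*(3 + 3)) = -3332*3*6 = -1666*36 = -59976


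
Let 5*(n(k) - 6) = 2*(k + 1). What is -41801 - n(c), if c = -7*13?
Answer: -41771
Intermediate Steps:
c = -91
n(k) = 32/5 + 2*k/5 (n(k) = 6 + (2*(k + 1))/5 = 6 + (2*(1 + k))/5 = 6 + (2 + 2*k)/5 = 6 + (⅖ + 2*k/5) = 32/5 + 2*k/5)
-41801 - n(c) = -41801 - (32/5 + (⅖)*(-91)) = -41801 - (32/5 - 182/5) = -41801 - 1*(-30) = -41801 + 30 = -41771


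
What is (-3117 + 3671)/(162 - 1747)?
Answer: -554/1585 ≈ -0.34953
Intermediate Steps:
(-3117 + 3671)/(162 - 1747) = 554/(-1585) = 554*(-1/1585) = -554/1585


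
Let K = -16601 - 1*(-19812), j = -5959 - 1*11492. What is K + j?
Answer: -14240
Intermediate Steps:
j = -17451 (j = -5959 - 11492 = -17451)
K = 3211 (K = -16601 + 19812 = 3211)
K + j = 3211 - 17451 = -14240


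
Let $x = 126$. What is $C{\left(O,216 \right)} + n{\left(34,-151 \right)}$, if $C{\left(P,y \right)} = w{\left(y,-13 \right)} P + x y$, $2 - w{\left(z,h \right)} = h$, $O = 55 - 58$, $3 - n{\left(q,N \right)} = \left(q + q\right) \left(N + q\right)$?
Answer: $35130$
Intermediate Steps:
$n{\left(q,N \right)} = 3 - 2 q \left(N + q\right)$ ($n{\left(q,N \right)} = 3 - \left(q + q\right) \left(N + q\right) = 3 - 2 q \left(N + q\right)$)
$O = -3$ ($O = 55 - 58 = -3$)
$w{\left(z,h \right)} = 2 - h$
$C{\left(P,y \right)} = 15 P + 126 y$ ($C{\left(P,y \right)} = \left(2 - -13\right) P + 126 y = \left(2 + 13\right) P + 126 y = 15 P + 126 y$)
$C{\left(O,216 \right)} + n{\left(34,-151 \right)} = \left(15 \left(-3\right) + 126 \cdot 216\right) - \left(-3 - 10268 + 2312\right) = \left(-45 + 27216\right) + \left(3 - 2312 + 10268\right) = 27171 + \left(3 - 2312 + 10268\right) = 27171 + 7959 = 35130$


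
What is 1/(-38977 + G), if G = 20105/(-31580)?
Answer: -6316/246182753 ≈ -2.5656e-5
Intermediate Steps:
G = -4021/6316 (G = 20105*(-1/31580) = -4021/6316 ≈ -0.63664)
1/(-38977 + G) = 1/(-38977 - 4021/6316) = 1/(-246182753/6316) = -6316/246182753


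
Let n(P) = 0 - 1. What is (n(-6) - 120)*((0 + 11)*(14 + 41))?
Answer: -73205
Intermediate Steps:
n(P) = -1
(n(-6) - 120)*((0 + 11)*(14 + 41)) = (-1 - 120)*((0 + 11)*(14 + 41)) = -1331*55 = -121*605 = -73205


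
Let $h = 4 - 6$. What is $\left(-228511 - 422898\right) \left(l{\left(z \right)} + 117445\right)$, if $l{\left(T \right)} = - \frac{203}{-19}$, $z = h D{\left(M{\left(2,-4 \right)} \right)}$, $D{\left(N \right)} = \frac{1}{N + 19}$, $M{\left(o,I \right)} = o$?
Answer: $- \frac{1453722106122}{19} \approx -7.6512 \cdot 10^{10}$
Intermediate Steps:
$D{\left(N \right)} = \frac{1}{19 + N}$
$h = -2$ ($h = 4 - 6 = -2$)
$z = - \frac{2}{21}$ ($z = - \frac{2}{19 + 2} = - \frac{2}{21} \approx -0.095238$)
$l{\left(T \right)} = \frac{203}{19}$ ($l{\left(T \right)} = \left(-203\right) \left(- \frac{1}{19}\right) = \frac{203}{19}$)
$\left(-228511 - 422898\right) \left(l{\left(z \right)} + 117445\right) = \left(-228511 - 422898\right) \left(\frac{203}{19} + 117445\right) = \left(-651409\right) \frac{2231658}{19} = - \frac{1453722106122}{19}$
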